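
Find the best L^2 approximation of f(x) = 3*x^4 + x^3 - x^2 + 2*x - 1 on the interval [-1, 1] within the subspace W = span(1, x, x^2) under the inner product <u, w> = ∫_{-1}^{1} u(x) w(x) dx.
g(x) = 11*x^2/7 + 13*x/5 - 44/35

The best approximation g ∈ W is the orthogonal projection of f onto W. Writing g = a_0 + a_1 x + a_2 x^2, the coefficients solve the normal equations G · a = b where
  G_{ij} = <φ_i, φ_j> and b_i = <f, φ_i>, with φ_0 = 1, φ_1 = x, φ_2 = x^2.
G =
  [2, 0, 2/3]
  [0, 2/3, 0]
  [2/3, 0, 2/5],
b = (-22/15, 26/15, -22/105).
Solving gives a_0 = -44/35, a_1 = 13/5, a_2 = 11/7, so
  g(x) = 11*x^2/7 + 13*x/5 - 44/35.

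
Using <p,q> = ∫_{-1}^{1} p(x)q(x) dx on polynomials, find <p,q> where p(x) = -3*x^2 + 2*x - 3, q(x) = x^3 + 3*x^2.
<p,q> = -44/5

Expand the product: p(x)·q(x) = -3*x^5 - 7*x^4 + 3*x^3 - 9*x^2.
∫_{-1}^{1} of each monomial x^k gives [2/(k+1) if k even, 0 if k odd]. Integrating term-by-term (or equivalently evaluating the antiderivative F(x) = -x^6/2 - 7*x^5/5 + 3*x^4/4 - 3*x^3 at the endpoints):
  F(1) − F(−1) = -83/20 − (93/20) = -44/5.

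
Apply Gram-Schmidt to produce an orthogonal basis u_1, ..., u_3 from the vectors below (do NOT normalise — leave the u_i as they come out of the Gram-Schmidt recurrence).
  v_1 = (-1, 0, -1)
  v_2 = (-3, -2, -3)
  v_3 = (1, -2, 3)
Orthogonal basis:
  u_1 = (-1, 0, -1)
  u_2 = (0, -2, 0)
  u_3 = (-1, 0, 1)

Apply the Gram-Schmidt recurrence
  u_1 = v_1
  u_i = v_i − Σ_{j<i} ((v_i · u_j) / (u_j · u_j)) · u_j.

Step by step this gives:
  u_1 = (-1, 0, -1)
  u_2 = (0, -2, 0)
  u_3 = (-1, 0, 1)

Orthogonality check:
  u_2 · u_1 = 0 (should be 0)
  u_3 · u_1 = 0 (should be 0)
  u_3 · u_2 = 0 (should be 0)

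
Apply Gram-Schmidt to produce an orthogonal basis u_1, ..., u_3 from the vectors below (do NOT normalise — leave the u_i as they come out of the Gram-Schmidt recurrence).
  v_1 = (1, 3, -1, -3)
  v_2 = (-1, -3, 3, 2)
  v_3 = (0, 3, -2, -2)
Orthogonal basis:
  u_1 = (1, 3, -1, -3)
  u_2 = (-1/20, -3/20, 41/20, -17/20)
  u_3 = (-29/33, 4/11, 1/33, 2/33)

Apply the Gram-Schmidt recurrence
  u_1 = v_1
  u_i = v_i − Σ_{j<i} ((v_i · u_j) / (u_j · u_j)) · u_j.

Step by step this gives:
  u_1 = (1, 3, -1, -3)
  u_2 = (-1/20, -3/20, 41/20, -17/20)
  u_3 = (-29/33, 4/11, 1/33, 2/33)

Orthogonality check:
  u_2 · u_1 = 0 (should be 0)
  u_3 · u_1 = 0 (should be 0)
  u_3 · u_2 = 0 (should be 0)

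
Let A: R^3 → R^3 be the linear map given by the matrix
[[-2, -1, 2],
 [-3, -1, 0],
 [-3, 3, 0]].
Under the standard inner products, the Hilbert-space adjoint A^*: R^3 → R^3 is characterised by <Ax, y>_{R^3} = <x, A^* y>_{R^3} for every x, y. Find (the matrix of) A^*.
A^* = A^T =
[[-2, -3, -3],
 [-1, -1, 3],
 [2, 0, 0]]

For real matrices with standard dot products, the defining identity <Ax, y> = <x, A^* y> gives (Ax)^T y = x^T (A^*) y, i.e. x^T A^T y = x^T (A^*) y. Since this holds for all x, y, we must have A^* = A^T. Therefore
A^* =
[[-2, -3, -3],
 [-1, -1, 3],
 [2, 0, 0]].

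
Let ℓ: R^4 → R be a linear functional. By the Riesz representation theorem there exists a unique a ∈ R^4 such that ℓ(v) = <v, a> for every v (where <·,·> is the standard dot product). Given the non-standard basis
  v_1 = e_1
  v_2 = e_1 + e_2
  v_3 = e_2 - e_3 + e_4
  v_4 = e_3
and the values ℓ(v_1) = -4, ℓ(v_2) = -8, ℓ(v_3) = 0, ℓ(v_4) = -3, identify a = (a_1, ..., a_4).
a = (-4, -4, -3, 1)

Write a = (a_1, ..., a_4) in the standard basis. For each basis vector v_i, ℓ(v_i) = <v_i, a> is a linear equation in the a_j's. Collect the n equations into a matrix system V a = ℓ, where row i of V is v_i (expressed in the standard basis). Since V is invertible (lower-triangular with 1s on the diagonal, up to permutation), solve by back-substitution:
  V =
[[1, 0, 0, 0],
 [1, 1, 0, 0],
 [0, 1, -1, 1],
 [0, 0, 1, 0]]
  V a = (-4, -8, 0, -3)
Solving gives a = (-4, -4, -3, 1).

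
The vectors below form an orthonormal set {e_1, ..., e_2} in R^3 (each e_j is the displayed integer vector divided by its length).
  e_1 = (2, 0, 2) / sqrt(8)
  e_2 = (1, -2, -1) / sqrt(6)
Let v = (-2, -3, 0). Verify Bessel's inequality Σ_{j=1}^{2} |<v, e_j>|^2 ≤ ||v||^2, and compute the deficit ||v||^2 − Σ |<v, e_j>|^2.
Σ |<v, e_j>|^2 = 14/3; ||v||^2 = 13; deficit = 25/3

Write each e_j = u_j / sqrt(<u_j, u_j>) where u_j is the displayed integer vector. Then <v, e_j> = <v, u_j> / sqrt(<u_j, u_j>), so |<v, e_j>|^2 = <v, u_j>^2 / <u_j, u_j>.
Coefficients: <v, e_1> = -4/sqrt(8), <v, e_2> = 4/sqrt(6).
Square and sum: Σ |<v, e_j>|^2 = 14/3.
Compute ||v||^2 = v·v = 13.
Deficit = 13 − 14/3 = 25/3 ≥ 0, confirming Bessel's inequality. (The deficit equals ||v − Σ <v,e_j> e_j||^2, the squared distance from v to span{e_j}.)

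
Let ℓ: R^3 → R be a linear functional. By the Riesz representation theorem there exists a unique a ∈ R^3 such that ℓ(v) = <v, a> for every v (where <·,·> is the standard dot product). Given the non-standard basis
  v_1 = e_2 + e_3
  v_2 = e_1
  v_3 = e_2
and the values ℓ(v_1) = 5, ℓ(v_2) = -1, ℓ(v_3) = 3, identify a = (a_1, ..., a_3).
a = (-1, 3, 2)

Write a = (a_1, ..., a_3) in the standard basis. For each basis vector v_i, ℓ(v_i) = <v_i, a> is a linear equation in the a_j's. Collect the n equations into a matrix system V a = ℓ, where row i of V is v_i (expressed in the standard basis). Since V is invertible (lower-triangular with 1s on the diagonal, up to permutation), solve by back-substitution:
  V =
[[0, 1, 1],
 [1, 0, 0],
 [0, 1, 0]]
  V a = (5, -1, 3)
Solving gives a = (-1, 3, 2).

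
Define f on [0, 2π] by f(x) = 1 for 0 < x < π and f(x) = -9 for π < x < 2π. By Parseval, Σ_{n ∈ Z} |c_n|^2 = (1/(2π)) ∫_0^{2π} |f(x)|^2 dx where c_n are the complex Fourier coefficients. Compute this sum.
Σ |c_n|^2 = 41

Parseval equates the L^2 energy of f (normalised by 1/(2π)) with the ℓ^2 sum of its Fourier coefficients: (1/(2π)) ∫_0^{2π} |f|^2 = Σ |c_n|^2.
Compute the left side: (1/(2π)) [∫_0^π 1^2 dx + ∫_π^{2π} (-9)^2 dx] = (1/(2π)) · (1π + 81π) = (1 + 81)/2 = 41.
So Σ_{n ∈ Z} |c_n|^2 = 41.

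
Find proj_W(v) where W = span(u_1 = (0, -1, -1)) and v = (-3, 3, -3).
proj_W(v) = (0, 0, 0)

Set up U = [u_1 | ... | u_1] ∈ R^(3×1). The projector onto W = col(U) is P = U (U^T U)^(-1) U^T.
Compute U^T U =
  [2],
and U^T v = (0).
Solve U^T U · c = U^T v for the coefficients: c = (0). The projection is proj_W(v) = U c.
Check: (v - proj_W(v)) · u_1 = 0  (should be 0).
Result: proj_W(v) = (0, 0, 0).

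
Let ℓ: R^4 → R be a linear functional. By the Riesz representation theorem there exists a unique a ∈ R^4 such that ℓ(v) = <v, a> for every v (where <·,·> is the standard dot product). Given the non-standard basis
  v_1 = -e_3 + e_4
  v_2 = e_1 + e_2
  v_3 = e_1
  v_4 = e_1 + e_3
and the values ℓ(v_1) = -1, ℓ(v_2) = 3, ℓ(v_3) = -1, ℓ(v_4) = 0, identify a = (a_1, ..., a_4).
a = (-1, 4, 1, 0)

Write a = (a_1, ..., a_4) in the standard basis. For each basis vector v_i, ℓ(v_i) = <v_i, a> is a linear equation in the a_j's. Collect the n equations into a matrix system V a = ℓ, where row i of V is v_i (expressed in the standard basis). Since V is invertible (lower-triangular with 1s on the diagonal, up to permutation), solve by back-substitution:
  V =
[[0, 0, -1, 1],
 [1, 1, 0, 0],
 [1, 0, 0, 0],
 [1, 0, 1, 0]]
  V a = (-1, 3, -1, 0)
Solving gives a = (-1, 4, 1, 0).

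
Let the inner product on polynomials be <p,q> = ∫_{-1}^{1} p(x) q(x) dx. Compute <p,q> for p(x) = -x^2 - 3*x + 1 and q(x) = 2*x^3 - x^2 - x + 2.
<p,q> = 2

Expand the product: p(x)·q(x) = -2*x^5 - 5*x^4 + 6*x^3 - 7*x + 2.
∫_{-1}^{1} of each monomial x^k gives [2/(k+1) if k even, 0 if k odd]. Integrating term-by-term (or equivalently evaluating the antiderivative F(x) = -x^6/3 - x^5 + 3*x^4/2 - 7*x^2/2 + 2*x at the endpoints):
  F(1) − F(−1) = -4/3 − (-10/3) = 2.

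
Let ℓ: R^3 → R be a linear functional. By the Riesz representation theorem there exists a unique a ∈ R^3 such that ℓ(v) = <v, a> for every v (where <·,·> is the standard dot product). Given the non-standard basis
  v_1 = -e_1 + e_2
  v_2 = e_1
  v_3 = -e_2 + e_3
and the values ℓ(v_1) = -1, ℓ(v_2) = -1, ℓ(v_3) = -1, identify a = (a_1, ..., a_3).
a = (-1, -2, -3)

Write a = (a_1, ..., a_3) in the standard basis. For each basis vector v_i, ℓ(v_i) = <v_i, a> is a linear equation in the a_j's. Collect the n equations into a matrix system V a = ℓ, where row i of V is v_i (expressed in the standard basis). Since V is invertible (lower-triangular with 1s on the diagonal, up to permutation), solve by back-substitution:
  V =
[[-1, 1, 0],
 [1, 0, 0],
 [0, -1, 1]]
  V a = (-1, -1, -1)
Solving gives a = (-1, -2, -3).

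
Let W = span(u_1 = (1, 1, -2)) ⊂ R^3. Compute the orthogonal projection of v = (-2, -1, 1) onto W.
proj_W(v) = (-5/6, -5/6, 5/3)

Set up U = [u_1 | ... | u_1] ∈ R^(3×1). The projector onto W = col(U) is P = U (U^T U)^(-1) U^T.
Compute U^T U =
  [6],
and U^T v = (-5).
Solve U^T U · c = U^T v for the coefficients: c = (-5/6). The projection is proj_W(v) = U c.
Check: (v - proj_W(v)) · u_1 = 0  (should be 0).
Result: proj_W(v) = (-5/6, -5/6, 5/3).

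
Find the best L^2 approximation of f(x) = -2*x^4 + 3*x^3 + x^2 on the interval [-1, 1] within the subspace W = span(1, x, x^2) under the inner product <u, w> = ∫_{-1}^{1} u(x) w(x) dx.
g(x) = -5*x^2/7 + 9*x/5 + 6/35

The best approximation g ∈ W is the orthogonal projection of f onto W. Writing g = a_0 + a_1 x + a_2 x^2, the coefficients solve the normal equations G · a = b where
  G_{ij} = <φ_i, φ_j> and b_i = <f, φ_i>, with φ_0 = 1, φ_1 = x, φ_2 = x^2.
G =
  [2, 0, 2/3]
  [0, 2/3, 0]
  [2/3, 0, 2/5],
b = (-2/15, 6/5, -6/35).
Solving gives a_0 = 6/35, a_1 = 9/5, a_2 = -5/7, so
  g(x) = -5*x^2/7 + 9*x/5 + 6/35.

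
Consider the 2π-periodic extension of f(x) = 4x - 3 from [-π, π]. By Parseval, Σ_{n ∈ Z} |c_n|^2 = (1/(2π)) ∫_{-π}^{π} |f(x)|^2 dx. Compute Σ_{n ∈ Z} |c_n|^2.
Σ |c_n|^2 = 16π^2/3 + 9

Expand and integrate term by term over [-π, π]:
  ∫ (4x)^2 dx = 16·(2π^3/3); ∫ 2·4·(-3)·x dx = 0 (odd integrand); ∫ (-3)^2 dx = 9·2π.
So (1/(2π)) ∫_{-π}^{π} (4x - 3)^2 dx = 16π^2/3 + 9 = 16π^2/3 + 9.
Parseval ⇒ Σ |c_n|^2 = 16π^2/3 + 9.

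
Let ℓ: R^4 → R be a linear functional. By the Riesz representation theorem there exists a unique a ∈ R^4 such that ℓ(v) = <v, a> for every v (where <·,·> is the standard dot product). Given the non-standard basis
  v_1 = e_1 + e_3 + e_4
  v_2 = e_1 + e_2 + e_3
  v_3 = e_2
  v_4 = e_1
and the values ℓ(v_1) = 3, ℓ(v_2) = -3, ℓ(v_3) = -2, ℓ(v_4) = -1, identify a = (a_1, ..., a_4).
a = (-1, -2, 0, 4)

Write a = (a_1, ..., a_4) in the standard basis. For each basis vector v_i, ℓ(v_i) = <v_i, a> is a linear equation in the a_j's. Collect the n equations into a matrix system V a = ℓ, where row i of V is v_i (expressed in the standard basis). Since V is invertible (lower-triangular with 1s on the diagonal, up to permutation), solve by back-substitution:
  V =
[[1, 0, 1, 1],
 [1, 1, 1, 0],
 [0, 1, 0, 0],
 [1, 0, 0, 0]]
  V a = (3, -3, -2, -1)
Solving gives a = (-1, -2, 0, 4).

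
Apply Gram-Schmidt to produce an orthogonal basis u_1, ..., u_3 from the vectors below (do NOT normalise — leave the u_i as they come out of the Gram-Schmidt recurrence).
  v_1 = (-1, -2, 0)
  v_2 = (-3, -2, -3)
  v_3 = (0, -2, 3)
Orthogonal basis:
  u_1 = (-1, -2, 0)
  u_2 = (-8/5, 4/5, -3)
  u_3 = (-36/61, 18/61, 24/61)

Apply the Gram-Schmidt recurrence
  u_1 = v_1
  u_i = v_i − Σ_{j<i} ((v_i · u_j) / (u_j · u_j)) · u_j.

Step by step this gives:
  u_1 = (-1, -2, 0)
  u_2 = (-8/5, 4/5, -3)
  u_3 = (-36/61, 18/61, 24/61)

Orthogonality check:
  u_2 · u_1 = 0 (should be 0)
  u_3 · u_1 = 0 (should be 0)
  u_3 · u_2 = 0 (should be 0)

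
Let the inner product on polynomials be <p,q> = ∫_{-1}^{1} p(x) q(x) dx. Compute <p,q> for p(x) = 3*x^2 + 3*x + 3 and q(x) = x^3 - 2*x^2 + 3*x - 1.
<p,q> = -36/5

Expand the product: p(x)·q(x) = 3*x^5 - 3*x^4 + 6*x^3 + 6*x - 3.
∫_{-1}^{1} of each monomial x^k gives [2/(k+1) if k even, 0 if k odd]. Integrating term-by-term (or equivalently evaluating the antiderivative F(x) = x^6/2 - 3*x^5/5 + 3*x^4/2 + 3*x^2 - 3*x at the endpoints):
  F(1) − F(−1) = 7/5 − (43/5) = -36/5.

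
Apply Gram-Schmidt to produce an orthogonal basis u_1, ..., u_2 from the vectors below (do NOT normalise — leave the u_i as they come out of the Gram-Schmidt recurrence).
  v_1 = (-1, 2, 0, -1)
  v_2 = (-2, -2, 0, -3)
Orthogonal basis:
  u_1 = (-1, 2, 0, -1)
  u_2 = (-11/6, -7/3, 0, -17/6)

Apply the Gram-Schmidt recurrence
  u_1 = v_1
  u_i = v_i − Σ_{j<i} ((v_i · u_j) / (u_j · u_j)) · u_j.

Step by step this gives:
  u_1 = (-1, 2, 0, -1)
  u_2 = (-11/6, -7/3, 0, -17/6)

Orthogonality check:
  u_2 · u_1 = 0 (should be 0)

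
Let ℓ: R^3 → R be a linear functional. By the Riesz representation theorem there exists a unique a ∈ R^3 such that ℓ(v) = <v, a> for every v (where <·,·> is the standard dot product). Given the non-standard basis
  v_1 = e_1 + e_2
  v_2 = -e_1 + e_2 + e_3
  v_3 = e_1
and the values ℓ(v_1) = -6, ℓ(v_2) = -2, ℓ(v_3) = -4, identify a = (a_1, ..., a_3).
a = (-4, -2, -4)

Write a = (a_1, ..., a_3) in the standard basis. For each basis vector v_i, ℓ(v_i) = <v_i, a> is a linear equation in the a_j's. Collect the n equations into a matrix system V a = ℓ, where row i of V is v_i (expressed in the standard basis). Since V is invertible (lower-triangular with 1s on the diagonal, up to permutation), solve by back-substitution:
  V =
[[1, 1, 0],
 [-1, 1, 1],
 [1, 0, 0]]
  V a = (-6, -2, -4)
Solving gives a = (-4, -2, -4).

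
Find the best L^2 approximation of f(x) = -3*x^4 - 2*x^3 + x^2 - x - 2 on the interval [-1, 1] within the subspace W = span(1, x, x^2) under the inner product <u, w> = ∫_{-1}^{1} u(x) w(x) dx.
g(x) = -11*x^2/7 - 11*x/5 - 61/35

The best approximation g ∈ W is the orthogonal projection of f onto W. Writing g = a_0 + a_1 x + a_2 x^2, the coefficients solve the normal equations G · a = b where
  G_{ij} = <φ_i, φ_j> and b_i = <f, φ_i>, with φ_0 = 1, φ_1 = x, φ_2 = x^2.
G =
  [2, 0, 2/3]
  [0, 2/3, 0]
  [2/3, 0, 2/5],
b = (-68/15, -22/15, -188/105).
Solving gives a_0 = -61/35, a_1 = -11/5, a_2 = -11/7, so
  g(x) = -11*x^2/7 - 11*x/5 - 61/35.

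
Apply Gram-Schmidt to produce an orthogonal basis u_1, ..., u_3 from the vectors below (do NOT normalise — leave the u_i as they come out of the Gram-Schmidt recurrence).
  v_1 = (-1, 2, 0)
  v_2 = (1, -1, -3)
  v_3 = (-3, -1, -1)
Orthogonal basis:
  u_1 = (-1, 2, 0)
  u_2 = (2/5, 1/5, -3)
  u_3 = (-66/23, -33/23, -11/23)

Apply the Gram-Schmidt recurrence
  u_1 = v_1
  u_i = v_i − Σ_{j<i} ((v_i · u_j) / (u_j · u_j)) · u_j.

Step by step this gives:
  u_1 = (-1, 2, 0)
  u_2 = (2/5, 1/5, -3)
  u_3 = (-66/23, -33/23, -11/23)

Orthogonality check:
  u_2 · u_1 = 0 (should be 0)
  u_3 · u_1 = 0 (should be 0)
  u_3 · u_2 = 0 (should be 0)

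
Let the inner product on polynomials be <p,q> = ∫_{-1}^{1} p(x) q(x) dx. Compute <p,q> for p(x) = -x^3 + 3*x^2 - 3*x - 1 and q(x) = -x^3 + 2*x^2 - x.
<p,q> = 104/21

Expand the product: p(x)·q(x) = x^6 - 5*x^5 + 10*x^4 - 8*x^3 + x^2 + x.
∫_{-1}^{1} of each monomial x^k gives [2/(k+1) if k even, 0 if k odd]. Integrating term-by-term (or equivalently evaluating the antiderivative F(x) = x^7/7 - 5*x^6/6 + 2*x^5 - 2*x^4 + x^3/3 + x^2/2 at the endpoints):
  F(1) − F(−1) = 1/7 − (-101/21) = 104/21.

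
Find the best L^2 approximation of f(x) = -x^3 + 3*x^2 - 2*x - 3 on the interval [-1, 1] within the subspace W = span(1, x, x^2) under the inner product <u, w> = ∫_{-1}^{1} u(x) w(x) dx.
g(x) = 3*x^2 - 13*x/5 - 3

The best approximation g ∈ W is the orthogonal projection of f onto W. Writing g = a_0 + a_1 x + a_2 x^2, the coefficients solve the normal equations G · a = b where
  G_{ij} = <φ_i, φ_j> and b_i = <f, φ_i>, with φ_0 = 1, φ_1 = x, φ_2 = x^2.
G =
  [2, 0, 2/3]
  [0, 2/3, 0]
  [2/3, 0, 2/5],
b = (-4, -26/15, -4/5).
Solving gives a_0 = -3, a_1 = -13/5, a_2 = 3, so
  g(x) = 3*x^2 - 13*x/5 - 3.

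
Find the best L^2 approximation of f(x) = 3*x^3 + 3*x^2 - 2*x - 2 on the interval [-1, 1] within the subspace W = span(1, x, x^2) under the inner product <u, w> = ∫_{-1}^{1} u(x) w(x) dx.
g(x) = 3*x^2 - x/5 - 2

The best approximation g ∈ W is the orthogonal projection of f onto W. Writing g = a_0 + a_1 x + a_2 x^2, the coefficients solve the normal equations G · a = b where
  G_{ij} = <φ_i, φ_j> and b_i = <f, φ_i>, with φ_0 = 1, φ_1 = x, φ_2 = x^2.
G =
  [2, 0, 2/3]
  [0, 2/3, 0]
  [2/3, 0, 2/5],
b = (-2, -2/15, -2/15).
Solving gives a_0 = -2, a_1 = -1/5, a_2 = 3, so
  g(x) = 3*x^2 - x/5 - 2.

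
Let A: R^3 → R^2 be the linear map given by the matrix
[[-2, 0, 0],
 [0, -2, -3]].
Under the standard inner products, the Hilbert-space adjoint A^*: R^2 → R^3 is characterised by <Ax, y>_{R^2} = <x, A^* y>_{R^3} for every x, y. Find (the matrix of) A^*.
A^* = A^T =
[[-2, 0],
 [0, -2],
 [0, -3]]

For real matrices with standard dot products, the defining identity <Ax, y> = <x, A^* y> gives (Ax)^T y = x^T (A^*) y, i.e. x^T A^T y = x^T (A^*) y. Since this holds for all x, y, we must have A^* = A^T. Therefore
A^* =
[[-2, 0],
 [0, -2],
 [0, -3]].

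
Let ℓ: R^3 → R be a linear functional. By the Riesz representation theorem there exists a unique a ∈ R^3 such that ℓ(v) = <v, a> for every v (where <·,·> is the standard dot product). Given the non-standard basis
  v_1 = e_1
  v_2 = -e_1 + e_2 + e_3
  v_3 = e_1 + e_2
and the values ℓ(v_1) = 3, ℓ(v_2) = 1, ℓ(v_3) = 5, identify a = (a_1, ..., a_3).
a = (3, 2, 2)

Write a = (a_1, ..., a_3) in the standard basis. For each basis vector v_i, ℓ(v_i) = <v_i, a> is a linear equation in the a_j's. Collect the n equations into a matrix system V a = ℓ, where row i of V is v_i (expressed in the standard basis). Since V is invertible (lower-triangular with 1s on the diagonal, up to permutation), solve by back-substitution:
  V =
[[1, 0, 0],
 [-1, 1, 1],
 [1, 1, 0]]
  V a = (3, 1, 5)
Solving gives a = (3, 2, 2).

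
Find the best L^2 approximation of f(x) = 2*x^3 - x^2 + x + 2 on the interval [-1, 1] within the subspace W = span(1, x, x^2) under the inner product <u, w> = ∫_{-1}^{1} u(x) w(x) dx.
g(x) = -x^2 + 11*x/5 + 2

The best approximation g ∈ W is the orthogonal projection of f onto W. Writing g = a_0 + a_1 x + a_2 x^2, the coefficients solve the normal equations G · a = b where
  G_{ij} = <φ_i, φ_j> and b_i = <f, φ_i>, with φ_0 = 1, φ_1 = x, φ_2 = x^2.
G =
  [2, 0, 2/3]
  [0, 2/3, 0]
  [2/3, 0, 2/5],
b = (10/3, 22/15, 14/15).
Solving gives a_0 = 2, a_1 = 11/5, a_2 = -1, so
  g(x) = -x^2 + 11*x/5 + 2.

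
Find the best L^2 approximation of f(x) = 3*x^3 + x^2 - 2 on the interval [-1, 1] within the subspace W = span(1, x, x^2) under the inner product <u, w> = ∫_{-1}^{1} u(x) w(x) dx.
g(x) = x^2 + 9*x/5 - 2

The best approximation g ∈ W is the orthogonal projection of f onto W. Writing g = a_0 + a_1 x + a_2 x^2, the coefficients solve the normal equations G · a = b where
  G_{ij} = <φ_i, φ_j> and b_i = <f, φ_i>, with φ_0 = 1, φ_1 = x, φ_2 = x^2.
G =
  [2, 0, 2/3]
  [0, 2/3, 0]
  [2/3, 0, 2/5],
b = (-10/3, 6/5, -14/15).
Solving gives a_0 = -2, a_1 = 9/5, a_2 = 1, so
  g(x) = x^2 + 9*x/5 - 2.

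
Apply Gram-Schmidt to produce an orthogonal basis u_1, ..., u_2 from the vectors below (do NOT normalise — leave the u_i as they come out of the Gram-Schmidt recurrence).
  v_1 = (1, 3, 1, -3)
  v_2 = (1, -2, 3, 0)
Orthogonal basis:
  u_1 = (1, 3, 1, -3)
  u_2 = (11/10, -17/10, 31/10, -3/10)

Apply the Gram-Schmidt recurrence
  u_1 = v_1
  u_i = v_i − Σ_{j<i} ((v_i · u_j) / (u_j · u_j)) · u_j.

Step by step this gives:
  u_1 = (1, 3, 1, -3)
  u_2 = (11/10, -17/10, 31/10, -3/10)

Orthogonality check:
  u_2 · u_1 = 0 (should be 0)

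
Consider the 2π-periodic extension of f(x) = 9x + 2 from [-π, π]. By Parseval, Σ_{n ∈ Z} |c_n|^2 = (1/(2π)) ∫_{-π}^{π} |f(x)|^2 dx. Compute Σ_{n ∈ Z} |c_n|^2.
Σ |c_n|^2 = 27π^2 + 4

Expand and integrate term by term over [-π, π]:
  ∫ (9x)^2 dx = 81·(2π^3/3); ∫ 2·9·(2)·x dx = 0 (odd integrand); ∫ 2^2 dx = 4·2π.
So (1/(2π)) ∫_{-π}^{π} (9x + 2)^2 dx = 81π^2/3 + 4 = 27π^2 + 4.
Parseval ⇒ Σ |c_n|^2 = 27π^2 + 4.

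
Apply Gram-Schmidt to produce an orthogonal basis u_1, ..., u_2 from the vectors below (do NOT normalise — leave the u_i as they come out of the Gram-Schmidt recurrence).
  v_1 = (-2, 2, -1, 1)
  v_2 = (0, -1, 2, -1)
Orthogonal basis:
  u_1 = (-2, 2, -1, 1)
  u_2 = (-1, 0, 3/2, -1/2)

Apply the Gram-Schmidt recurrence
  u_1 = v_1
  u_i = v_i − Σ_{j<i} ((v_i · u_j) / (u_j · u_j)) · u_j.

Step by step this gives:
  u_1 = (-2, 2, -1, 1)
  u_2 = (-1, 0, 3/2, -1/2)

Orthogonality check:
  u_2 · u_1 = 0 (should be 0)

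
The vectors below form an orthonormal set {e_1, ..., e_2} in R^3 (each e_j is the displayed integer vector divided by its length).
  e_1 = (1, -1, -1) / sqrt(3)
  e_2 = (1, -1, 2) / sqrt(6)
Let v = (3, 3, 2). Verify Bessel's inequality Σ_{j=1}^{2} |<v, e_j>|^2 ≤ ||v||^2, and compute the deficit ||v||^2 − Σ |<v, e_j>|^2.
Σ |<v, e_j>|^2 = 4; ||v||^2 = 22; deficit = 18

Write each e_j = u_j / sqrt(<u_j, u_j>) where u_j is the displayed integer vector. Then <v, e_j> = <v, u_j> / sqrt(<u_j, u_j>), so |<v, e_j>|^2 = <v, u_j>^2 / <u_j, u_j>.
Coefficients: <v, e_1> = -2/sqrt(3), <v, e_2> = 4/sqrt(6).
Square and sum: Σ |<v, e_j>|^2 = 4.
Compute ||v||^2 = v·v = 22.
Deficit = 22 − 4 = 18 ≥ 0, confirming Bessel's inequality. (The deficit equals ||v − Σ <v,e_j> e_j||^2, the squared distance from v to span{e_j}.)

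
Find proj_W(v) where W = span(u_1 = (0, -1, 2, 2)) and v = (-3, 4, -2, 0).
proj_W(v) = (0, 8/9, -16/9, -16/9)

Set up U = [u_1 | ... | u_1] ∈ R^(4×1). The projector onto W = col(U) is P = U (U^T U)^(-1) U^T.
Compute U^T U =
  [9],
and U^T v = (-8).
Solve U^T U · c = U^T v for the coefficients: c = (-8/9). The projection is proj_W(v) = U c.
Check: (v - proj_W(v)) · u_1 = 0  (should be 0).
Result: proj_W(v) = (0, 8/9, -16/9, -16/9).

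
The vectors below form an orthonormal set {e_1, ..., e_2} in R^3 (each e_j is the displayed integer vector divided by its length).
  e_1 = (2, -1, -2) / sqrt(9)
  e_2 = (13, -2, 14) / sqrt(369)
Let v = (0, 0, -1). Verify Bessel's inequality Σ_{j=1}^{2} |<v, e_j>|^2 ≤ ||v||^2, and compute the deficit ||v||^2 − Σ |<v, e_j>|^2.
Σ |<v, e_j>|^2 = 40/41; ||v||^2 = 1; deficit = 1/41

Write each e_j = u_j / sqrt(<u_j, u_j>) where u_j is the displayed integer vector. Then <v, e_j> = <v, u_j> / sqrt(<u_j, u_j>), so |<v, e_j>|^2 = <v, u_j>^2 / <u_j, u_j>.
Coefficients: <v, e_1> = 2/sqrt(9), <v, e_2> = -14/sqrt(369).
Square and sum: Σ |<v, e_j>|^2 = 40/41.
Compute ||v||^2 = v·v = 1.
Deficit = 1 − 40/41 = 1/41 ≥ 0, confirming Bessel's inequality. (The deficit equals ||v − Σ <v,e_j> e_j||^2, the squared distance from v to span{e_j}.)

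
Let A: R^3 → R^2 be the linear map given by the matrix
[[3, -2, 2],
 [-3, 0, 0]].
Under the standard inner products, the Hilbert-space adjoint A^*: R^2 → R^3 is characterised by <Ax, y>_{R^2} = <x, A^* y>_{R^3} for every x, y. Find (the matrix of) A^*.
A^* = A^T =
[[3, -3],
 [-2, 0],
 [2, 0]]

For real matrices with standard dot products, the defining identity <Ax, y> = <x, A^* y> gives (Ax)^T y = x^T (A^*) y, i.e. x^T A^T y = x^T (A^*) y. Since this holds for all x, y, we must have A^* = A^T. Therefore
A^* =
[[3, -3],
 [-2, 0],
 [2, 0]].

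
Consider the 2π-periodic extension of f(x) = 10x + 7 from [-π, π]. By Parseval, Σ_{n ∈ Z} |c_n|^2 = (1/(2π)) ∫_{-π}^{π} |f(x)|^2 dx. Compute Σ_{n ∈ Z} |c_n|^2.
Σ |c_n|^2 = 100π^2/3 + 49

Expand and integrate term by term over [-π, π]:
  ∫ (10x)^2 dx = 100·(2π^3/3); ∫ 2·10·(7)·x dx = 0 (odd integrand); ∫ 7^2 dx = 49·2π.
So (1/(2π)) ∫_{-π}^{π} (10x + 7)^2 dx = 100π^2/3 + 49 = 100π^2/3 + 49.
Parseval ⇒ Σ |c_n|^2 = 100π^2/3 + 49.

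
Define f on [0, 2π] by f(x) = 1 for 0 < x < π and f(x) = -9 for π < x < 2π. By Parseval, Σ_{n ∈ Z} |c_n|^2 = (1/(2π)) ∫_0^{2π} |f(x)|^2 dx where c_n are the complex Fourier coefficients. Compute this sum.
Σ |c_n|^2 = 41

Parseval equates the L^2 energy of f (normalised by 1/(2π)) with the ℓ^2 sum of its Fourier coefficients: (1/(2π)) ∫_0^{2π} |f|^2 = Σ |c_n|^2.
Compute the left side: (1/(2π)) [∫_0^π 1^2 dx + ∫_π^{2π} (-9)^2 dx] = (1/(2π)) · (1π + 81π) = (1 + 81)/2 = 41.
So Σ_{n ∈ Z} |c_n|^2 = 41.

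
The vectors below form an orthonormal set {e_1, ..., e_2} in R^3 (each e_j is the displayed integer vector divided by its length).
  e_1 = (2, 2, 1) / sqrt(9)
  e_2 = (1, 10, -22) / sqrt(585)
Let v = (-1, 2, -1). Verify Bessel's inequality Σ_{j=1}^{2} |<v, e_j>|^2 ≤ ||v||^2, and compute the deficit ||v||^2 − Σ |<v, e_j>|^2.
Σ |<v, e_j>|^2 = 194/65; ||v||^2 = 6; deficit = 196/65

Write each e_j = u_j / sqrt(<u_j, u_j>) where u_j is the displayed integer vector. Then <v, e_j> = <v, u_j> / sqrt(<u_j, u_j>), so |<v, e_j>|^2 = <v, u_j>^2 / <u_j, u_j>.
Coefficients: <v, e_1> = 1/sqrt(9), <v, e_2> = 41/sqrt(585).
Square and sum: Σ |<v, e_j>|^2 = 194/65.
Compute ||v||^2 = v·v = 6.
Deficit = 6 − 194/65 = 196/65 ≥ 0, confirming Bessel's inequality. (The deficit equals ||v − Σ <v,e_j> e_j||^2, the squared distance from v to span{e_j}.)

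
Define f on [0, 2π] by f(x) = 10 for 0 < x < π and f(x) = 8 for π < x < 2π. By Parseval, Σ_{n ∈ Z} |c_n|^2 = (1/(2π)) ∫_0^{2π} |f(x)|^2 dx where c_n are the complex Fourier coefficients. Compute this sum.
Σ |c_n|^2 = 82

Parseval equates the L^2 energy of f (normalised by 1/(2π)) with the ℓ^2 sum of its Fourier coefficients: (1/(2π)) ∫_0^{2π} |f|^2 = Σ |c_n|^2.
Compute the left side: (1/(2π)) [∫_0^π 10^2 dx + ∫_π^{2π} 8^2 dx] = (1/(2π)) · (100π + 64π) = (100 + 64)/2 = 82.
So Σ_{n ∈ Z} |c_n|^2 = 82.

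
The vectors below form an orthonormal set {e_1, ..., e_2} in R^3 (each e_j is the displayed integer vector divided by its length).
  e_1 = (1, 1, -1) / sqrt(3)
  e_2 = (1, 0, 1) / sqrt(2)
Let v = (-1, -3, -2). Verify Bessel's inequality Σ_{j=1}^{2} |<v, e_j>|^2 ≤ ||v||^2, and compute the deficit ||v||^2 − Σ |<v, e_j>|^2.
Σ |<v, e_j>|^2 = 35/6; ||v||^2 = 14; deficit = 49/6

Write each e_j = u_j / sqrt(<u_j, u_j>) where u_j is the displayed integer vector. Then <v, e_j> = <v, u_j> / sqrt(<u_j, u_j>), so |<v, e_j>|^2 = <v, u_j>^2 / <u_j, u_j>.
Coefficients: <v, e_1> = -2/sqrt(3), <v, e_2> = -3/sqrt(2).
Square and sum: Σ |<v, e_j>|^2 = 35/6.
Compute ||v||^2 = v·v = 14.
Deficit = 14 − 35/6 = 49/6 ≥ 0, confirming Bessel's inequality. (The deficit equals ||v − Σ <v,e_j> e_j||^2, the squared distance from v to span{e_j}.)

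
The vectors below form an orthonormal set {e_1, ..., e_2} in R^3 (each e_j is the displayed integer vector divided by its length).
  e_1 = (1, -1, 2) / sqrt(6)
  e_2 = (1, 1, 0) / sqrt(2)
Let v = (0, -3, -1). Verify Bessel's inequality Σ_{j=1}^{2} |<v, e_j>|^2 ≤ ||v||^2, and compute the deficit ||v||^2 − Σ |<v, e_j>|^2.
Σ |<v, e_j>|^2 = 14/3; ||v||^2 = 10; deficit = 16/3

Write each e_j = u_j / sqrt(<u_j, u_j>) where u_j is the displayed integer vector. Then <v, e_j> = <v, u_j> / sqrt(<u_j, u_j>), so |<v, e_j>|^2 = <v, u_j>^2 / <u_j, u_j>.
Coefficients: <v, e_1> = 1/sqrt(6), <v, e_2> = -3/sqrt(2).
Square and sum: Σ |<v, e_j>|^2 = 14/3.
Compute ||v||^2 = v·v = 10.
Deficit = 10 − 14/3 = 16/3 ≥ 0, confirming Bessel's inequality. (The deficit equals ||v − Σ <v,e_j> e_j||^2, the squared distance from v to span{e_j}.)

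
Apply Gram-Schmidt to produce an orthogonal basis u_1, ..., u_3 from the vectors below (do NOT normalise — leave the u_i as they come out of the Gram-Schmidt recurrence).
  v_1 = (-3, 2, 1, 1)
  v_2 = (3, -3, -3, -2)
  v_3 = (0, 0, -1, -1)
Orthogonal basis:
  u_1 = (-3, 2, 1, 1)
  u_2 = (-1, -1/3, -5/3, -2/3)
  u_3 = (9/65, 29/65, 2/65, -33/65)

Apply the Gram-Schmidt recurrence
  u_1 = v_1
  u_i = v_i − Σ_{j<i} ((v_i · u_j) / (u_j · u_j)) · u_j.

Step by step this gives:
  u_1 = (-3, 2, 1, 1)
  u_2 = (-1, -1/3, -5/3, -2/3)
  u_3 = (9/65, 29/65, 2/65, -33/65)

Orthogonality check:
  u_2 · u_1 = 0 (should be 0)
  u_3 · u_1 = 0 (should be 0)
  u_3 · u_2 = 0 (should be 0)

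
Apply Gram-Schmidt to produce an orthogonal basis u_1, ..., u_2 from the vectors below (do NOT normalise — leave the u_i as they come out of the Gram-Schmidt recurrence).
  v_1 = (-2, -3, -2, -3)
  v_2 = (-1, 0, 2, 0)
Orthogonal basis:
  u_1 = (-2, -3, -2, -3)
  u_2 = (-15/13, -3/13, 24/13, -3/13)

Apply the Gram-Schmidt recurrence
  u_1 = v_1
  u_i = v_i − Σ_{j<i} ((v_i · u_j) / (u_j · u_j)) · u_j.

Step by step this gives:
  u_1 = (-2, -3, -2, -3)
  u_2 = (-15/13, -3/13, 24/13, -3/13)

Orthogonality check:
  u_2 · u_1 = 0 (should be 0)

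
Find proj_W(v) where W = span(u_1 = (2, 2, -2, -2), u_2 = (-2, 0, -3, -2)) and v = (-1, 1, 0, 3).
proj_W(v) = (-25/59, -39/59, 60/59, 53/59)

Set up U = [u_1 | ... | u_2] ∈ R^(4×2). The projector onto W = col(U) is P = U (U^T U)^(-1) U^T.
Compute U^T U =
  [16, 6]
  [6, 17],
and U^T v = (-6, -4).
Solve U^T U · c = U^T v for the coefficients: c = (-39/118, -7/59). The projection is proj_W(v) = U c.
Check: (v - proj_W(v)) · u_1 = 0  (should be 0).
Check: (v - proj_W(v)) · u_2 = 0  (should be 0).
Result: proj_W(v) = (-25/59, -39/59, 60/59, 53/59).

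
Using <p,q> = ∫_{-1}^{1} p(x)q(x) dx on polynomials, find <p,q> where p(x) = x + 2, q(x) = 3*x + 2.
<p,q> = 10

Expand the product: p(x)·q(x) = 3*x^2 + 8*x + 4.
∫_{-1}^{1} of each monomial x^k gives [2/(k+1) if k even, 0 if k odd]. Integrating term-by-term (or equivalently evaluating the antiderivative F(x) = x^3 + 4*x^2 + 4*x at the endpoints):
  F(1) − F(−1) = 9 − (-1) = 10.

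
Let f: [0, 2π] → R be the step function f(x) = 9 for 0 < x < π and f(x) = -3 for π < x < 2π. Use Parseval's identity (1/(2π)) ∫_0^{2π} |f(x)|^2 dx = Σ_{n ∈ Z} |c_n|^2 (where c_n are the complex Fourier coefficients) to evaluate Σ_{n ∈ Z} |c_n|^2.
Σ |c_n|^2 = 45

Parseval equates the L^2 energy of f (normalised by 1/(2π)) with the ℓ^2 sum of its Fourier coefficients: (1/(2π)) ∫_0^{2π} |f|^2 = Σ |c_n|^2.
Compute the left side: (1/(2π)) [∫_0^π 9^2 dx + ∫_π^{2π} (-3)^2 dx] = (1/(2π)) · (81π + 9π) = (81 + 9)/2 = 45.
So Σ_{n ∈ Z} |c_n|^2 = 45.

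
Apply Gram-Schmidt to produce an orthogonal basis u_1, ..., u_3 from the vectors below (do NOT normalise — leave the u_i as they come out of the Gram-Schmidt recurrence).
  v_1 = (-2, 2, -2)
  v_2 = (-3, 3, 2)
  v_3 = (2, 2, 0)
Orthogonal basis:
  u_1 = (-2, 2, -2)
  u_2 = (-5/3, 5/3, 10/3)
  u_3 = (2, 2, 0)

Apply the Gram-Schmidt recurrence
  u_1 = v_1
  u_i = v_i − Σ_{j<i} ((v_i · u_j) / (u_j · u_j)) · u_j.

Step by step this gives:
  u_1 = (-2, 2, -2)
  u_2 = (-5/3, 5/3, 10/3)
  u_3 = (2, 2, 0)

Orthogonality check:
  u_2 · u_1 = 0 (should be 0)
  u_3 · u_1 = 0 (should be 0)
  u_3 · u_2 = 0 (should be 0)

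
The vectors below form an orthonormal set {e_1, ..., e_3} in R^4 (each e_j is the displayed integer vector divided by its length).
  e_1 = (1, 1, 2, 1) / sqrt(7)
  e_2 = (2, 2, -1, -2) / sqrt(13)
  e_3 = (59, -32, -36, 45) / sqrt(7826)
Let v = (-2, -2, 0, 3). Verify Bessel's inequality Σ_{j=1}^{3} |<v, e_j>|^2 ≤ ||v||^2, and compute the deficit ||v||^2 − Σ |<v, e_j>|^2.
Σ |<v, e_j>|^2 = 1381/86; ||v||^2 = 17; deficit = 81/86

Write each e_j = u_j / sqrt(<u_j, u_j>) where u_j is the displayed integer vector. Then <v, e_j> = <v, u_j> / sqrt(<u_j, u_j>), so |<v, e_j>|^2 = <v, u_j>^2 / <u_j, u_j>.
Coefficients: <v, e_1> = -1/sqrt(7), <v, e_2> = -14/sqrt(13), <v, e_3> = 81/sqrt(7826).
Square and sum: Σ |<v, e_j>|^2 = 1381/86.
Compute ||v||^2 = v·v = 17.
Deficit = 17 − 1381/86 = 81/86 ≥ 0, confirming Bessel's inequality. (The deficit equals ||v − Σ <v,e_j> e_j||^2, the squared distance from v to span{e_j}.)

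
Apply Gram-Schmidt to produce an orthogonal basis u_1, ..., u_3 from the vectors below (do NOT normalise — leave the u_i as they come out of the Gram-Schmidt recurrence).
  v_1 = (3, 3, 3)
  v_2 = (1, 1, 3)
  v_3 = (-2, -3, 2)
Orthogonal basis:
  u_1 = (3, 3, 3)
  u_2 = (-2/3, -2/3, 4/3)
  u_3 = (1/2, -1/2, 0)

Apply the Gram-Schmidt recurrence
  u_1 = v_1
  u_i = v_i − Σ_{j<i} ((v_i · u_j) / (u_j · u_j)) · u_j.

Step by step this gives:
  u_1 = (3, 3, 3)
  u_2 = (-2/3, -2/3, 4/3)
  u_3 = (1/2, -1/2, 0)

Orthogonality check:
  u_2 · u_1 = 0 (should be 0)
  u_3 · u_1 = 0 (should be 0)
  u_3 · u_2 = 0 (should be 0)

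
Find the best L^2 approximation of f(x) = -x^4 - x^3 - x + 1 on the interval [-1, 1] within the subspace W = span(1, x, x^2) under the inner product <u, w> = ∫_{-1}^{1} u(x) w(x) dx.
g(x) = -6*x^2/7 - 8*x/5 + 38/35

The best approximation g ∈ W is the orthogonal projection of f onto W. Writing g = a_0 + a_1 x + a_2 x^2, the coefficients solve the normal equations G · a = b where
  G_{ij} = <φ_i, φ_j> and b_i = <f, φ_i>, with φ_0 = 1, φ_1 = x, φ_2 = x^2.
G =
  [2, 0, 2/3]
  [0, 2/3, 0]
  [2/3, 0, 2/5],
b = (8/5, -16/15, 8/21).
Solving gives a_0 = 38/35, a_1 = -8/5, a_2 = -6/7, so
  g(x) = -6*x^2/7 - 8*x/5 + 38/35.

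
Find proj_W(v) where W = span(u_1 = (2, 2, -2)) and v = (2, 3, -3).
proj_W(v) = (8/3, 8/3, -8/3)

Set up U = [u_1 | ... | u_1] ∈ R^(3×1). The projector onto W = col(U) is P = U (U^T U)^(-1) U^T.
Compute U^T U =
  [12],
and U^T v = (16).
Solve U^T U · c = U^T v for the coefficients: c = (4/3). The projection is proj_W(v) = U c.
Check: (v - proj_W(v)) · u_1 = 0  (should be 0).
Result: proj_W(v) = (8/3, 8/3, -8/3).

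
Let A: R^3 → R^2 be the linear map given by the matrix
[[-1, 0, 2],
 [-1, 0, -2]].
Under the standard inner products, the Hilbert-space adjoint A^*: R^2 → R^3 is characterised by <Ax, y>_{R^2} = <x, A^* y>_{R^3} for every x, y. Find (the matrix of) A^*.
A^* = A^T =
[[-1, -1],
 [0, 0],
 [2, -2]]

For real matrices with standard dot products, the defining identity <Ax, y> = <x, A^* y> gives (Ax)^T y = x^T (A^*) y, i.e. x^T A^T y = x^T (A^*) y. Since this holds for all x, y, we must have A^* = A^T. Therefore
A^* =
[[-1, -1],
 [0, 0],
 [2, -2]].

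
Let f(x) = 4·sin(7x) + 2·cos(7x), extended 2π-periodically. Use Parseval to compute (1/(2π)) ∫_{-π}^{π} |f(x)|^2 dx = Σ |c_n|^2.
Σ |c_n|^2 = 10

Expand |f|^2 and use orthogonality of {sin(nx), cos(mx)} on [-π, π]:
  ∫_{-π}^{π} sin(nx)^2 dx = π, ∫ cos(mx)^2 dx = π, and cross terms integrate to 0.
So ∫_{-π}^{π} f(x)^2 dx = 4^2 · π + 2^2 · π = (16 + 4)π.
Divide by 2π: (16 + 4)/2 = 10.
By Parseval, this equals Σ |c_n|^2.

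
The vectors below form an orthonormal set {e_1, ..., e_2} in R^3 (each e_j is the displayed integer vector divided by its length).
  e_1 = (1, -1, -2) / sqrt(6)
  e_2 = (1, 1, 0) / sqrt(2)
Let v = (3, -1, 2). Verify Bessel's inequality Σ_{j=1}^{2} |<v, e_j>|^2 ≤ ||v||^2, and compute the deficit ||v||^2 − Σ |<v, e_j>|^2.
Σ |<v, e_j>|^2 = 2; ||v||^2 = 14; deficit = 12

Write each e_j = u_j / sqrt(<u_j, u_j>) where u_j is the displayed integer vector. Then <v, e_j> = <v, u_j> / sqrt(<u_j, u_j>), so |<v, e_j>|^2 = <v, u_j>^2 / <u_j, u_j>.
Coefficients: <v, e_1> = 0/sqrt(6), <v, e_2> = 2/sqrt(2).
Square and sum: Σ |<v, e_j>|^2 = 2.
Compute ||v||^2 = v·v = 14.
Deficit = 14 − 2 = 12 ≥ 0, confirming Bessel's inequality. (The deficit equals ||v − Σ <v,e_j> e_j||^2, the squared distance from v to span{e_j}.)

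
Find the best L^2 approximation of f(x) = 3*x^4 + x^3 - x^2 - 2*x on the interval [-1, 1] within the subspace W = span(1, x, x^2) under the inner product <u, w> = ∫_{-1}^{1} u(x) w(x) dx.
g(x) = 11*x^2/7 - 7*x/5 - 9/35

The best approximation g ∈ W is the orthogonal projection of f onto W. Writing g = a_0 + a_1 x + a_2 x^2, the coefficients solve the normal equations G · a = b where
  G_{ij} = <φ_i, φ_j> and b_i = <f, φ_i>, with φ_0 = 1, φ_1 = x, φ_2 = x^2.
G =
  [2, 0, 2/3]
  [0, 2/3, 0]
  [2/3, 0, 2/5],
b = (8/15, -14/15, 16/35).
Solving gives a_0 = -9/35, a_1 = -7/5, a_2 = 11/7, so
  g(x) = 11*x^2/7 - 7*x/5 - 9/35.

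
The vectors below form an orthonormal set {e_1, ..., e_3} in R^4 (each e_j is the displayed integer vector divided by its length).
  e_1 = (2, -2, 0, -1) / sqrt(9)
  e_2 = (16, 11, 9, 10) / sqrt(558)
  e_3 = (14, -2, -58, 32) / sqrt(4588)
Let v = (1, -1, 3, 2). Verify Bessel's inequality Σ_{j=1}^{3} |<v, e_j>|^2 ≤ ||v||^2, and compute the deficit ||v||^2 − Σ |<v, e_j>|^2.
Σ |<v, e_j>|^2 = 267/37; ||v||^2 = 15; deficit = 288/37

Write each e_j = u_j / sqrt(<u_j, u_j>) where u_j is the displayed integer vector. Then <v, e_j> = <v, u_j> / sqrt(<u_j, u_j>), so |<v, e_j>|^2 = <v, u_j>^2 / <u_j, u_j>.
Coefficients: <v, e_1> = 2/sqrt(9), <v, e_2> = 52/sqrt(558), <v, e_3> = -94/sqrt(4588).
Square and sum: Σ |<v, e_j>|^2 = 267/37.
Compute ||v||^2 = v·v = 15.
Deficit = 15 − 267/37 = 288/37 ≥ 0, confirming Bessel's inequality. (The deficit equals ||v − Σ <v,e_j> e_j||^2, the squared distance from v to span{e_j}.)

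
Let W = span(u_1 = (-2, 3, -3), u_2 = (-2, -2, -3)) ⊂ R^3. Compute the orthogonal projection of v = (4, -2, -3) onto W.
proj_W(v) = (-2/13, -2, -3/13)

Set up U = [u_1 | ... | u_2] ∈ R^(3×2). The projector onto W = col(U) is P = U (U^T U)^(-1) U^T.
Compute U^T U =
  [22, 7]
  [7, 17],
and U^T v = (-5, 5).
Solve U^T U · c = U^T v for the coefficients: c = (-24/65, 29/65). The projection is proj_W(v) = U c.
Check: (v - proj_W(v)) · u_1 = 0  (should be 0).
Check: (v - proj_W(v)) · u_2 = 0  (should be 0).
Result: proj_W(v) = (-2/13, -2, -3/13).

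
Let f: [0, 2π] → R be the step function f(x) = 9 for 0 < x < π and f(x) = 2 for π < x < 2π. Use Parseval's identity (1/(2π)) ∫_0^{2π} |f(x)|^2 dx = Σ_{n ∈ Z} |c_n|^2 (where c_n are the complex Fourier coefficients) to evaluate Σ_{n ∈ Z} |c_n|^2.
Σ |c_n|^2 = 85/2

Parseval equates the L^2 energy of f (normalised by 1/(2π)) with the ℓ^2 sum of its Fourier coefficients: (1/(2π)) ∫_0^{2π} |f|^2 = Σ |c_n|^2.
Compute the left side: (1/(2π)) [∫_0^π 9^2 dx + ∫_π^{2π} 2^2 dx] = (1/(2π)) · (81π + 4π) = (81 + 4)/2 = 85/2.
So Σ_{n ∈ Z} |c_n|^2 = 85/2.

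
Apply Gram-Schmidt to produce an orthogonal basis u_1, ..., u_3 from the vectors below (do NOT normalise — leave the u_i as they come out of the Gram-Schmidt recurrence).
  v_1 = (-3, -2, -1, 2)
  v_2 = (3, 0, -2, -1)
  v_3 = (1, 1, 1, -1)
Orthogonal basis:
  u_1 = (-3, -2, -1, 2)
  u_2 = (3/2, -1, -5/2, 0)
  u_3 = (-1/57, -17/171, 5/171, -1/9)

Apply the Gram-Schmidt recurrence
  u_1 = v_1
  u_i = v_i − Σ_{j<i} ((v_i · u_j) / (u_j · u_j)) · u_j.

Step by step this gives:
  u_1 = (-3, -2, -1, 2)
  u_2 = (3/2, -1, -5/2, 0)
  u_3 = (-1/57, -17/171, 5/171, -1/9)

Orthogonality check:
  u_2 · u_1 = 0 (should be 0)
  u_3 · u_1 = 0 (should be 0)
  u_3 · u_2 = 0 (should be 0)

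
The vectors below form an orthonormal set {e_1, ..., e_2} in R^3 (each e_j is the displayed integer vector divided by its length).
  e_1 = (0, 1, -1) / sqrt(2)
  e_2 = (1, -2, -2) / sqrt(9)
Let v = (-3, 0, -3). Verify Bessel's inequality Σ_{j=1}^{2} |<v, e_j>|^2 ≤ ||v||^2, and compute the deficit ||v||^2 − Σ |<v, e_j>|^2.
Σ |<v, e_j>|^2 = 11/2; ||v||^2 = 18; deficit = 25/2

Write each e_j = u_j / sqrt(<u_j, u_j>) where u_j is the displayed integer vector. Then <v, e_j> = <v, u_j> / sqrt(<u_j, u_j>), so |<v, e_j>|^2 = <v, u_j>^2 / <u_j, u_j>.
Coefficients: <v, e_1> = 3/sqrt(2), <v, e_2> = 3/sqrt(9).
Square and sum: Σ |<v, e_j>|^2 = 11/2.
Compute ||v||^2 = v·v = 18.
Deficit = 18 − 11/2 = 25/2 ≥ 0, confirming Bessel's inequality. (The deficit equals ||v − Σ <v,e_j> e_j||^2, the squared distance from v to span{e_j}.)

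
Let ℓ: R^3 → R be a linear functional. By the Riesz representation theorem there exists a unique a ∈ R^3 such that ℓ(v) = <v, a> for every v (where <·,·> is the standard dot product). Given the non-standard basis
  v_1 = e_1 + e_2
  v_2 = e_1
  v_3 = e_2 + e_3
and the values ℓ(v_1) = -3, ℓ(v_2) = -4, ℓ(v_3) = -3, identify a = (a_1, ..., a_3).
a = (-4, 1, -4)

Write a = (a_1, ..., a_3) in the standard basis. For each basis vector v_i, ℓ(v_i) = <v_i, a> is a linear equation in the a_j's. Collect the n equations into a matrix system V a = ℓ, where row i of V is v_i (expressed in the standard basis). Since V is invertible (lower-triangular with 1s on the diagonal, up to permutation), solve by back-substitution:
  V =
[[1, 1, 0],
 [1, 0, 0],
 [0, 1, 1]]
  V a = (-3, -4, -3)
Solving gives a = (-4, 1, -4).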